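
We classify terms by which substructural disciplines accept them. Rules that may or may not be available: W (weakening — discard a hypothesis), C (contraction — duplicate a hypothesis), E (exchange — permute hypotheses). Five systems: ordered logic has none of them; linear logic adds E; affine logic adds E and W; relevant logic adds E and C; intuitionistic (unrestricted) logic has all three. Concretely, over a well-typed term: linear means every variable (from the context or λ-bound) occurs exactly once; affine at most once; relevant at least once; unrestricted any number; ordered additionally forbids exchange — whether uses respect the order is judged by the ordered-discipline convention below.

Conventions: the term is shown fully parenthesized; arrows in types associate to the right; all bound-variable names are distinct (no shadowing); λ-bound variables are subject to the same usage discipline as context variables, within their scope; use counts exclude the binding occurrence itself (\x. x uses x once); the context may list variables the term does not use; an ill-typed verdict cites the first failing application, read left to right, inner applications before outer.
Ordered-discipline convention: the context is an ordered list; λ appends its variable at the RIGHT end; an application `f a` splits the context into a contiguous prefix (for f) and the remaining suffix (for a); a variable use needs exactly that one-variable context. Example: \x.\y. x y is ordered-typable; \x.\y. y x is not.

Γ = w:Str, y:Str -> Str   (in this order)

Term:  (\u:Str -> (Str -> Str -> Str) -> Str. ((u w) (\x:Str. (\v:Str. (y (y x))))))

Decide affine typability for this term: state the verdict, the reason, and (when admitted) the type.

no — uses contraction: y ×2
variable uses: w ×1; y ×2; u [bound] ×1; x [bound] ×1; v [bound] ×0
left-to-right use order: u, w, y, y, x
typing: well-typed — term : (Str -> (Str -> Str -> Str) -> Str) -> Str
summary: ordered ✗; linear ✗; affine ✗; relevant ✗; unrestricted ✓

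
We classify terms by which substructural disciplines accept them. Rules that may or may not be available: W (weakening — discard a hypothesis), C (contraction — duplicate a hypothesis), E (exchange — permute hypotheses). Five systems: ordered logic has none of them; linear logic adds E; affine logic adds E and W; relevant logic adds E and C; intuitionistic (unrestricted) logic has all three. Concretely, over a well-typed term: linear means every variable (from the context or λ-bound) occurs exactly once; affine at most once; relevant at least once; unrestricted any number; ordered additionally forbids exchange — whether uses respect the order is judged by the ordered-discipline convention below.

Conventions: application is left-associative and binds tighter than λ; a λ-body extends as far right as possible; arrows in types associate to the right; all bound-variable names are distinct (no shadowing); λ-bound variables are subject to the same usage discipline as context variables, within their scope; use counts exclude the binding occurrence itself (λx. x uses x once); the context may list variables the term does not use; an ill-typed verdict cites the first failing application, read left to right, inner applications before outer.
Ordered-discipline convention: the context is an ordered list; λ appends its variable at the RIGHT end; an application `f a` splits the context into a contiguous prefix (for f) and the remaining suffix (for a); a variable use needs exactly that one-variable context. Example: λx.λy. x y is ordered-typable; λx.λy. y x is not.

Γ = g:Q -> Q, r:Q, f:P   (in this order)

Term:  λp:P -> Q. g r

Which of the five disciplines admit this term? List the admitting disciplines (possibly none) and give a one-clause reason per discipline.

admitted in: affine, unrestricted
use counts: g ×1; r ×1; f ×0; p (bound) ×0
order of uses: g, r
typing: well-typed — term : (P -> Q) -> Q
ordered: ✗, needs weakening: f, p unused
linear: ✗, needs weakening: f, p unused
affine: ✓, at most one use each (g, r, f, p)
relevant: ✗, needs weakening: f, p unused
unrestricted: ✓, typability at (P -> Q) -> Q is all that's needed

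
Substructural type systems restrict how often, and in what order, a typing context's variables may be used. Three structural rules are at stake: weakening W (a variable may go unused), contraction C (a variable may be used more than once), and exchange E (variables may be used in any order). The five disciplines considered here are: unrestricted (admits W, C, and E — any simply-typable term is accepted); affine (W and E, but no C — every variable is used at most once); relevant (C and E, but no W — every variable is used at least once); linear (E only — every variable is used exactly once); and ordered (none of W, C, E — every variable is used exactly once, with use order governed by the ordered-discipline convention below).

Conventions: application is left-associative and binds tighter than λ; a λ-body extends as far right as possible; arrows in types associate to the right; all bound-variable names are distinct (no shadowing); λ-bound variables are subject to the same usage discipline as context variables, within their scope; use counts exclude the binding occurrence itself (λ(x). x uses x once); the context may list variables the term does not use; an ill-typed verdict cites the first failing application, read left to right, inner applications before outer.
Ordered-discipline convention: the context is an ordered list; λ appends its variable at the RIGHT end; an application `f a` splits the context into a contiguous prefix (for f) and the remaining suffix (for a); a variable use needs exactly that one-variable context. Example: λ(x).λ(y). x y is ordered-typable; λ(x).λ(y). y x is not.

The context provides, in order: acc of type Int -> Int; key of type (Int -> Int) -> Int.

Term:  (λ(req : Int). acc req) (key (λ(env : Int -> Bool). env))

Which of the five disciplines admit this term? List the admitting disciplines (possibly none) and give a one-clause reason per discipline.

accepted by: none
variable uses: acc ×1, key ×1, req [bound] ×1, env [bound] ×1
order of uses: acc, req, key, env
typing: ill-typed: an argument (Int -> Bool) -> Int -> Bool mismatches the expected Int -> Int
ordered ✗ (fails simple typing)
linear ✗ (a type mismatch blocks all five)
affine ✗ (the type mismatch rejects it)
relevant ✗ (not simply typable)
unrestricted ✗ (fails simple typing)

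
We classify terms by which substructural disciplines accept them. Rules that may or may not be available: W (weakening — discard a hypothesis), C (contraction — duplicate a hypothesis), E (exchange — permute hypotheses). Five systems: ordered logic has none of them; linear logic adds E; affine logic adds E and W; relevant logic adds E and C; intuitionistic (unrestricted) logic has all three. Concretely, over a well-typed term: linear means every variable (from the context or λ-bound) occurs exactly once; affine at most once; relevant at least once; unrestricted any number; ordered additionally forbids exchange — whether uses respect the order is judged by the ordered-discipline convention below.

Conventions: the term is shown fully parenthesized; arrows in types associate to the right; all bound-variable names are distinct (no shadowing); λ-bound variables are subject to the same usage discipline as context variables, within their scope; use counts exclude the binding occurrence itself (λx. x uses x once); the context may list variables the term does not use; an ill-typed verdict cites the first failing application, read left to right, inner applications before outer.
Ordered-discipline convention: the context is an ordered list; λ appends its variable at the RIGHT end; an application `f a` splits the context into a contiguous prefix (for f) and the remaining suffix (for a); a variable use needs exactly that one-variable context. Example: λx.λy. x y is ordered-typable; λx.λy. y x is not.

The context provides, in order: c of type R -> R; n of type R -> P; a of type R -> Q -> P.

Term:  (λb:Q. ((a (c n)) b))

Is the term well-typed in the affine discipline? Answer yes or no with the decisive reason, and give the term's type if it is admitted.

no — fails simple typing
usage: c ×1; n ×1; a ×1; b [bound] ×1
uses in reading order: a, c, n, b
typing: ill-typed: an application expects R but receives R -> P
all disciplines: ordered ✗ · linear ✗ · affine ✗ · relevant ✗ · unrestricted ✗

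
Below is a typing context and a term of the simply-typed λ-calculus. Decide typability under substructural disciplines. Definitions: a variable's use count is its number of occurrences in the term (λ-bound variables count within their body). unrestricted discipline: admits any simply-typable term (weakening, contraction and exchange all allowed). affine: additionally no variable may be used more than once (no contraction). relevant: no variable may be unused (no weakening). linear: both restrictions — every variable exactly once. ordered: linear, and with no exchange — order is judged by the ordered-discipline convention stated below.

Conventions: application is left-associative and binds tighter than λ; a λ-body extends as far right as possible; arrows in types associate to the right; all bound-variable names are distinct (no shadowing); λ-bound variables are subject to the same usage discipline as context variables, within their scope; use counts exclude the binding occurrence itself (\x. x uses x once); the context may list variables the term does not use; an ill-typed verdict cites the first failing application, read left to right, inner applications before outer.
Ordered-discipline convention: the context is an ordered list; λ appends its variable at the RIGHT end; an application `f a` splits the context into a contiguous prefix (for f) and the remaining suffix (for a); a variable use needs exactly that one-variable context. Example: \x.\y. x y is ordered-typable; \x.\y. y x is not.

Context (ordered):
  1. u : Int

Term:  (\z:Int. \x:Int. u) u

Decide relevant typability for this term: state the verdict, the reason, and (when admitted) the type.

no — unused: z, x — weakening required
use counts: u: 2, z (λ-bound): 0, x (λ-bound): 0
uses in reading order: u, u
typing: well-typed at Int -> Int
across the five disciplines: ordered ✗ · linear ✗ · affine ✗ · relevant ✗ · unrestricted ✓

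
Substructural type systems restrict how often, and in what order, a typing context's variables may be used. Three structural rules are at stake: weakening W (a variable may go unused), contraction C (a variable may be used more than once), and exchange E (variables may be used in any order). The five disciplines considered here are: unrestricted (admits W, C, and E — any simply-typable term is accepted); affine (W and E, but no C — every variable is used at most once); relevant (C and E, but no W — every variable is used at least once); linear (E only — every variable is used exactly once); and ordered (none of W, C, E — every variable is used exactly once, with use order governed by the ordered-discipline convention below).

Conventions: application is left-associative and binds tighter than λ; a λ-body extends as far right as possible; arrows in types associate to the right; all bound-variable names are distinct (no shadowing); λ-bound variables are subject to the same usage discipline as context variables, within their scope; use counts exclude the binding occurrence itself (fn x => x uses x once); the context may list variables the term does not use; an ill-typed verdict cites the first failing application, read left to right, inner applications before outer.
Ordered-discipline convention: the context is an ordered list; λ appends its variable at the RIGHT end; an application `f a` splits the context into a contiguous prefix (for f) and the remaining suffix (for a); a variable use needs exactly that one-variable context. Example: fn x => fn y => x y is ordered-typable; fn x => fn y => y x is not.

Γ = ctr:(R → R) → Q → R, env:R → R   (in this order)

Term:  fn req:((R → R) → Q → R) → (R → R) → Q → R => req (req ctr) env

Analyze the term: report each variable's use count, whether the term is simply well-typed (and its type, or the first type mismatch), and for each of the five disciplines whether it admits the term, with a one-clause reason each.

usage: ctr: 1, env: 1, req [bound]: 2
order of uses: req, req, ctr, env
typing: ✓ — (((R → R) → Q → R) → (R → R) → Q → R) → Q → R
ordered: ✗, uses contraction: req ×2
linear: ✗, uses contraction: req ×2
affine: ✗, uses contraction: req ×2
relevant: ✓, every one of ctr, env, req appears
unrestricted: ✓, well-typed at (((R → R) → Q → R) → (R → R) → Q → R) → Q → R; no restrictions here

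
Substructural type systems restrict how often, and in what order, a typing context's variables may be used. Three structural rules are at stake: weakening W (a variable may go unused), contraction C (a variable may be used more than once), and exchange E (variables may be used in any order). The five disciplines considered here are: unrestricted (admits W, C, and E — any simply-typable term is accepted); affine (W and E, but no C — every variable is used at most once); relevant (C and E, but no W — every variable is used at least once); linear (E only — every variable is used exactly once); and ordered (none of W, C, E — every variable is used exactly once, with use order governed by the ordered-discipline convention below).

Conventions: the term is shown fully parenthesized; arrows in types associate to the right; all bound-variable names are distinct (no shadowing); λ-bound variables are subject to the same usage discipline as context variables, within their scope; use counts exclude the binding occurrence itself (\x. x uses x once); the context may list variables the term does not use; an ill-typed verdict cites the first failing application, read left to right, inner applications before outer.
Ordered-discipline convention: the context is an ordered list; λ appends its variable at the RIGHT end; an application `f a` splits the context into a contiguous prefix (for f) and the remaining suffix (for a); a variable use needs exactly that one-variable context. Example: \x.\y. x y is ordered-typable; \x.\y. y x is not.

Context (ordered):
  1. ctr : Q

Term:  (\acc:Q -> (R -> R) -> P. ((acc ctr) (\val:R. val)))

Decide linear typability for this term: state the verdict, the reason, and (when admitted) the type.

yes — ctr, acc, val: one use apiece; term : (Q -> (R -> R) -> P) -> P
variable uses: ctr: 1, acc [bound]: 1, val [bound]: 1
left-to-right use order: acc, ctr, val
typing: well-typed at (Q -> (R -> R) -> P) -> P
summary: ordered ✗; linear ✓; affine ✓; relevant ✓; unrestricted ✓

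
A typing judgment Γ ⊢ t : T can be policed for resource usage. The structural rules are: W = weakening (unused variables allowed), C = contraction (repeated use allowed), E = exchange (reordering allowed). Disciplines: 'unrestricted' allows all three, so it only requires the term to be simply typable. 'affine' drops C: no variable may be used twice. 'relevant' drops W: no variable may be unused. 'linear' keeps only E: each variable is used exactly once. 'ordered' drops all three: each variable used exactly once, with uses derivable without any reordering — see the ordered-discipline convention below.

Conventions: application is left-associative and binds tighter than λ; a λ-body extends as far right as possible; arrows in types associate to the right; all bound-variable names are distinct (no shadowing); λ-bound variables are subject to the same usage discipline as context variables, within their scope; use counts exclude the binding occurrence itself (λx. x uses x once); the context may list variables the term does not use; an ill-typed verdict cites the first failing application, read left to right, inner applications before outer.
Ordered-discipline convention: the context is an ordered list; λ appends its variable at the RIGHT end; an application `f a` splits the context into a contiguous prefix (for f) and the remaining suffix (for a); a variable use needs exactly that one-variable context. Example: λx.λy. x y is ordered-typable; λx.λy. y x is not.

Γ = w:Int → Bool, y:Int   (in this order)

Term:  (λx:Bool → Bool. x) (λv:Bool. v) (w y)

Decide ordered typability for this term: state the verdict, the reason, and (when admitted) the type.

yes — one use each (w, y, x, v); ordered split holds; term : Bool
use counts: w: 1×; y: 1×; x [bound]: 1×; v [bound]: 1×
left-to-right use order: x, v, w, y
typing: well-typed — term : Bool
per-discipline verdicts: ordered ✓ | linear ✓ | affine ✓ | relevant ✓ | unrestricted ✓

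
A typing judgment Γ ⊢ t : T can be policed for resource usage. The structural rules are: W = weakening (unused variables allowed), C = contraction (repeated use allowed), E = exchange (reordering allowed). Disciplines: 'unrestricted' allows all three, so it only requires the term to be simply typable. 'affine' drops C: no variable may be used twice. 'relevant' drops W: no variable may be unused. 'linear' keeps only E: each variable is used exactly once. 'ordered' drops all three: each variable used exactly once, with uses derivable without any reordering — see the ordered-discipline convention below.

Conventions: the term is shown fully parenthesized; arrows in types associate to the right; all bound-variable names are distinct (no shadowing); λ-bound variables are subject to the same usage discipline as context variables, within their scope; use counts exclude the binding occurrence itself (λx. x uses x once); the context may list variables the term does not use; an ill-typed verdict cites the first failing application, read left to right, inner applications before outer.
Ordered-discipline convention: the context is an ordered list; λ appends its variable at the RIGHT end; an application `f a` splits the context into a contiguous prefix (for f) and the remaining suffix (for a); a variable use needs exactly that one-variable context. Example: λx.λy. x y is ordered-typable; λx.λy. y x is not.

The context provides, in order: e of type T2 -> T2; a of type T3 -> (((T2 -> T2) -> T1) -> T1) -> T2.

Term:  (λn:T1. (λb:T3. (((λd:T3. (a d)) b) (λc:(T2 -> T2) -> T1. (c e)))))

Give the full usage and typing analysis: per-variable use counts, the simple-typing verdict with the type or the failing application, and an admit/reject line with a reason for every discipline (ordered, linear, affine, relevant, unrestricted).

counts: e ×1; a ×1; n [bound] ×0; b [bound] ×1; d [bound] ×1; c [bound] ×1
left-to-right use order: a, d, b, c, e
typing: ✓ — T1 -> T3 -> T2
ordered: ✗ — needs weakening: n unused
linear: ✗ — needs weakening: n unused
affine: ✓ — at most one use each (e, a, n, b, d, c)
relevant: ✗ — needs weakening: n unused
unrestricted: ✓ — type-checks (T1 -> T3 -> T2) and nothing is barred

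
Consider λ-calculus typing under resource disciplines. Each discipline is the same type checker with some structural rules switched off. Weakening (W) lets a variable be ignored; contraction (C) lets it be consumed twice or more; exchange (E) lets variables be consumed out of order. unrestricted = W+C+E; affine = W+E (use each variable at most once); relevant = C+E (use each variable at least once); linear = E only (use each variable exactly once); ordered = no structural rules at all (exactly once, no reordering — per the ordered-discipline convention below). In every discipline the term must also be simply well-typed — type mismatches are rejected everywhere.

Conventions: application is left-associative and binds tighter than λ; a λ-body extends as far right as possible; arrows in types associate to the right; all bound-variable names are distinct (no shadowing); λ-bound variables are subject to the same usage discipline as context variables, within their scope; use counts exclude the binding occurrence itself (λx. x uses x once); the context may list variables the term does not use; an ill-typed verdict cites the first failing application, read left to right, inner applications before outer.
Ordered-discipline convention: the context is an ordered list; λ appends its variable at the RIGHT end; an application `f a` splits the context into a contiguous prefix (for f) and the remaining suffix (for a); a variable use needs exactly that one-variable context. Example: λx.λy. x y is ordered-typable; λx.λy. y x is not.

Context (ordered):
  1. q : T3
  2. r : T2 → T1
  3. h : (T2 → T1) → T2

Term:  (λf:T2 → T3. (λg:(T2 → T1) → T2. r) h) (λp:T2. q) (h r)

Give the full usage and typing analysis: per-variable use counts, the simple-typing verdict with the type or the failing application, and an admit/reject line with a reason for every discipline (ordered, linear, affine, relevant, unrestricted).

use counts: q: 1×; r: 2×; h: 2×; f [bound]: 0×; g [bound]: 0×; p [bound]: 0×
left-to-right use order: r, h, q, h, r
typing: ✓ — T1
ordered ✗ (repeated use of r ×2, h ×2; f, g, p never used (weakening))
linear ✗ (repeated use of r ×2, h ×2; f, g, p never used (weakening))
affine ✗ (repeated use of r ×2, h ×2)
relevant ✗ (f, g, p never used (weakening))
unrestricted ✓ (simply typable at T1; W, C, E all held)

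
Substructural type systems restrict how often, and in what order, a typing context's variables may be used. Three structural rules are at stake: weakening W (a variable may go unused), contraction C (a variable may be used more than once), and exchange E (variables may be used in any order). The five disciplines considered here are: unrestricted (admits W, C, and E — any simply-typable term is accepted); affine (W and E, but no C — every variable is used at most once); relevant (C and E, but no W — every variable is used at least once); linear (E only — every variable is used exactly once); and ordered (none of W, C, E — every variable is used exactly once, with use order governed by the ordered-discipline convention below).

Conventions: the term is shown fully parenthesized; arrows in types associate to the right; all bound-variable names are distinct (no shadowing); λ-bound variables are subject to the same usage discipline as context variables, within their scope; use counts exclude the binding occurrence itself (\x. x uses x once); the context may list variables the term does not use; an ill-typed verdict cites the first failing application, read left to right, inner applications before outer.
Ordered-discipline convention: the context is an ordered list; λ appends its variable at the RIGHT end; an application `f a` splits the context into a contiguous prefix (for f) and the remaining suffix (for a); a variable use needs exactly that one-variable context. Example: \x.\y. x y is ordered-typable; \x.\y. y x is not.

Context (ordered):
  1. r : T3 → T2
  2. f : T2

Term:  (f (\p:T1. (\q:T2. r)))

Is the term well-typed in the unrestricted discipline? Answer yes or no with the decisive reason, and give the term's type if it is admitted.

no — not simply typable
variable uses: r: 1, f: 1, p [bound]: 0, q [bound]: 0
uses in reading order: f, r
typing: ill-typed: applying a non-function (T2)
across the five disciplines: ordered ✗, linear ✗, affine ✗, relevant ✗, unrestricted ✗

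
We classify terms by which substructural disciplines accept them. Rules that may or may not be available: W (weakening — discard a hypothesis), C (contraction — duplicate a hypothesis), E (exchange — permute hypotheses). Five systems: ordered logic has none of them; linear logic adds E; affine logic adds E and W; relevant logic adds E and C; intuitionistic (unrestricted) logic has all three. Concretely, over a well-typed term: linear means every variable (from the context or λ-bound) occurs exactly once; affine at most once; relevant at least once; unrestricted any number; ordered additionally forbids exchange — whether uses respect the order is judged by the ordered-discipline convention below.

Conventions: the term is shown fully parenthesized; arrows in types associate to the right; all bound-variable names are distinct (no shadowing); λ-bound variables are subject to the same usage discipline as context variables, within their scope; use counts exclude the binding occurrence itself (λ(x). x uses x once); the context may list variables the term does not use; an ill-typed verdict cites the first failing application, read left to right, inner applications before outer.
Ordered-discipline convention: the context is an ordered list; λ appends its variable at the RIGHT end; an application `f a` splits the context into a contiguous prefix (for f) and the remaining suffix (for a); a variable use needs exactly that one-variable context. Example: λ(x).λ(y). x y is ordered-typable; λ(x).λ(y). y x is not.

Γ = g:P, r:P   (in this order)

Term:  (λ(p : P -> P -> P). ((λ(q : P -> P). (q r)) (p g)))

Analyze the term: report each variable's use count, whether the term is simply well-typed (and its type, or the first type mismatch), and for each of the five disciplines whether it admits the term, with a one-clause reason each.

use counts: g: 1, r: 1, p [bound]: 1, q [bound]: 1
order of uses: q, r, p, g
typing: well-typed at (P -> P -> P) -> P
ordered ✗ (needs exchange: uses follow q, r, p, g)
linear ✓ (each of g, r, p, q used exactly once)
affine ✓ (none of g, r, p, q used more than once)
relevant ✓ (g, r, p, q: all used, weakening unneeded)
unrestricted ✓ (typability at (P -> P -> P) -> P is all that's needed)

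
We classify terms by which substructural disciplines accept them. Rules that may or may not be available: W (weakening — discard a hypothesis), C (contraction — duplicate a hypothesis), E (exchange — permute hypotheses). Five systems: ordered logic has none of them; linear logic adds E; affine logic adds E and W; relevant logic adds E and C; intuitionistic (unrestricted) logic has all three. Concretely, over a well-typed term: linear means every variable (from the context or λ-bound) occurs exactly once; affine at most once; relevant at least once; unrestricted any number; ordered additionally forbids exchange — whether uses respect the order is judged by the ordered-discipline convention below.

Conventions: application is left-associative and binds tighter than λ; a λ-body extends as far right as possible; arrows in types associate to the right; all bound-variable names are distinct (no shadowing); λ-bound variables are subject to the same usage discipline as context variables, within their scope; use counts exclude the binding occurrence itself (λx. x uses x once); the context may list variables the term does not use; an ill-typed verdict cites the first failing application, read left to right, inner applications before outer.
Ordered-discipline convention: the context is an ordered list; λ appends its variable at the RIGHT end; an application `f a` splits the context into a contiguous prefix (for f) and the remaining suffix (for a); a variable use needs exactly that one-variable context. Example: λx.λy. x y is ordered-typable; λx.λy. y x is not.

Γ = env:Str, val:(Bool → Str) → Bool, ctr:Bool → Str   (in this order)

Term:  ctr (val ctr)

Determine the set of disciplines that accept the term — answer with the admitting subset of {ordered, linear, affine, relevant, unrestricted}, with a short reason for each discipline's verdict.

admitting disciplines: unrestricted
usage: env=0; val=1; ctr=2
left-to-right use order: ctr, val, ctr
typing: well-typed at Str
ordered: ✗ — uses contraction: ctr ×2; unused: env — weakening required
linear: ✗ — uses contraction: ctr ×2; unused: env — weakening required
affine: ✗ — uses contraction: ctr ×2
relevant: ✗ — unused: env — weakening required
unrestricted: ✓ — type-checks (Str) and nothing is barred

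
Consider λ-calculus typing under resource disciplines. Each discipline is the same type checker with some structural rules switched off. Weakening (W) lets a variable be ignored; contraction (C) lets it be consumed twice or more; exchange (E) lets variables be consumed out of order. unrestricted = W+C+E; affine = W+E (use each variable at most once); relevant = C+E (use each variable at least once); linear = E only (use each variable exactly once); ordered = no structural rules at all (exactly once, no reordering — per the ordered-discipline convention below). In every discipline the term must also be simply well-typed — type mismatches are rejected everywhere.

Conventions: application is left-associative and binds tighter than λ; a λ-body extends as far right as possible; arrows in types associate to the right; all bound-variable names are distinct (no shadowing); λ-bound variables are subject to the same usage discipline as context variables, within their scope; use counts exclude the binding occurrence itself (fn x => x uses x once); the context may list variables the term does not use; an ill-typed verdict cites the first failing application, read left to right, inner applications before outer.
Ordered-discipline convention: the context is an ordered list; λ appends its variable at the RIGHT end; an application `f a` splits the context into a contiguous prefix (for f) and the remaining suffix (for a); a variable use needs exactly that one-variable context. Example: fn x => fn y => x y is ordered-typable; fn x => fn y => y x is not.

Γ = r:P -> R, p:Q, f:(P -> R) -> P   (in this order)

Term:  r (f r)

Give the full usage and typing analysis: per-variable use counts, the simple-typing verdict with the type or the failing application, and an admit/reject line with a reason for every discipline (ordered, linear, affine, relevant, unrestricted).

counts: r: 2×; p: 0×; f: 1×
use order (left to right): r, f, r
typing: well-typed — term : R
ordered: ✗, uses contraction: r ×2; p left unused
linear: ✗, uses contraction: r ×2; p left unused
affine: ✗, uses contraction: r ×2
relevant: ✗, p left unused
unrestricted: ✓, well-typed at R; no restrictions here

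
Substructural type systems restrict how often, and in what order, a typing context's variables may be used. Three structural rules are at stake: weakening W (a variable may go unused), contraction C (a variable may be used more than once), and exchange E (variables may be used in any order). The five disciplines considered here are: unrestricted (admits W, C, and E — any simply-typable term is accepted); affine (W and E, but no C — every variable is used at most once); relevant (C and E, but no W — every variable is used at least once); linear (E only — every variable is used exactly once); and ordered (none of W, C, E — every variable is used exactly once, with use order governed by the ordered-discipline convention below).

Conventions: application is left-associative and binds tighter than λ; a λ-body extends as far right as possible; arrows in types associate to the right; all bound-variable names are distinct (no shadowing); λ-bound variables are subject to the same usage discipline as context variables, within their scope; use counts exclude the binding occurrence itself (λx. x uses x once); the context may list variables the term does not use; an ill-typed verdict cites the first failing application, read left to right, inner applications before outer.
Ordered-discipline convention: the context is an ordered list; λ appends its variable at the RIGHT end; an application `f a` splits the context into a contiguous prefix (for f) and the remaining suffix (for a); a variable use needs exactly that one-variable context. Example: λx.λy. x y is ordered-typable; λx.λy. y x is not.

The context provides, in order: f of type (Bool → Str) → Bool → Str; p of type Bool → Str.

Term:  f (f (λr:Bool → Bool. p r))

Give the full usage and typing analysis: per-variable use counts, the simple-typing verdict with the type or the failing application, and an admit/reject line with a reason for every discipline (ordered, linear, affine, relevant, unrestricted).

use counts: f ×2; p ×1; r [bound] ×1
use order (left to right): f, f, p, r
typing: ill-typed: an argument Bool → Bool mismatches the expected Bool
ordered: ✗ — a type mismatch blocks all five
linear: ✗ — the type mismatch rejects it
affine: ✗ — not simply typable
relevant: ✗ — fails simple typing
unrestricted: ✗ — a type mismatch blocks all five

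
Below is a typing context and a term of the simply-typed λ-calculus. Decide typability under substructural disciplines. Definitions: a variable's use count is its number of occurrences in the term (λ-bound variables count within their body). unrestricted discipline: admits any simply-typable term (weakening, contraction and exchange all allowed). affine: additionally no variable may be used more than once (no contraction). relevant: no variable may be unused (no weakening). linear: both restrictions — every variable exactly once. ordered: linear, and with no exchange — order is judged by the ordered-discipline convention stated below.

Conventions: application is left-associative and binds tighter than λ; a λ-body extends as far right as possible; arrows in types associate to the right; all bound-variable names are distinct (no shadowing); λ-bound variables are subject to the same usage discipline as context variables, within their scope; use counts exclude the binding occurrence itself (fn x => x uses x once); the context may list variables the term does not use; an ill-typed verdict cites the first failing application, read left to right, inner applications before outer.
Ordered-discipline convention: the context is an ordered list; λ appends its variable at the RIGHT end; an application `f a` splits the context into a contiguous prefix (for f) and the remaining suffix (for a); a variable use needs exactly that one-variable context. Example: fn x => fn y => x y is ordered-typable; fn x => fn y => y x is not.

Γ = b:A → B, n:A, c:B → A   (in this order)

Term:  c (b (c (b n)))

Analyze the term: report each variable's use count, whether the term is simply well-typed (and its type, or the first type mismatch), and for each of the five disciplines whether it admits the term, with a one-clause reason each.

use counts: b=2; n=1; c=2
left-to-right use order: c, b, c, b, n
typing: well-typed — term : A
ordered: ✗ — b ×2, c ×2 used more than once (contraction)
linear: ✗ — b ×2, c ×2 used more than once (contraction)
affine: ✗ — b ×2, c ×2 used more than once (contraction)
relevant: ✓ — none of b, n, c goes unused
unrestricted: ✓ — simply typable at A; W, C, E all held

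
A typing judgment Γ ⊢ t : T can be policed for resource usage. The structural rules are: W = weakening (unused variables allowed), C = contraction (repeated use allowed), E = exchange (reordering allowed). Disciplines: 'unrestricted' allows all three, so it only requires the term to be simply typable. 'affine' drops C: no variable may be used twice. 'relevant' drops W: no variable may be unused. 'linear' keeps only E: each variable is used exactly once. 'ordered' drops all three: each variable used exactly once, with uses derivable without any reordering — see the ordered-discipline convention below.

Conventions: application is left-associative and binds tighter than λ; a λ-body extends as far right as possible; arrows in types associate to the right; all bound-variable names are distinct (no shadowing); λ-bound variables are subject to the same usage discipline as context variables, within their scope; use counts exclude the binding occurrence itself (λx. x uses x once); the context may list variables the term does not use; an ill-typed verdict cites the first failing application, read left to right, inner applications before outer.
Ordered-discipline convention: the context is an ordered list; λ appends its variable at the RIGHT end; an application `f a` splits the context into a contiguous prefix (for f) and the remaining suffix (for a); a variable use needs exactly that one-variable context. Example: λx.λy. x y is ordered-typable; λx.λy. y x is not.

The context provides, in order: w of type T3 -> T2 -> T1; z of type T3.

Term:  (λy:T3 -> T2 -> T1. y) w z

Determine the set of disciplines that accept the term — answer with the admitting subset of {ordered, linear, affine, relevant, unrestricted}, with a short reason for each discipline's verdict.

admitting disciplines: ordered, linear, affine, relevant, unrestricted
usage: w ×1, z ×1, y [bound] ×1
order of uses: y, w, z
typing: well-typed at T2 -> T1
ordered: ✓, one use each (w, z, y); ordered split holds
linear: ✓, each of w, z, y used exactly once
affine: ✓, no duplicate uses among w, z, y
relevant: ✓, at least one use each (w, z, y)
unrestricted: ✓, well-typed at T2 -> T1; no restrictions here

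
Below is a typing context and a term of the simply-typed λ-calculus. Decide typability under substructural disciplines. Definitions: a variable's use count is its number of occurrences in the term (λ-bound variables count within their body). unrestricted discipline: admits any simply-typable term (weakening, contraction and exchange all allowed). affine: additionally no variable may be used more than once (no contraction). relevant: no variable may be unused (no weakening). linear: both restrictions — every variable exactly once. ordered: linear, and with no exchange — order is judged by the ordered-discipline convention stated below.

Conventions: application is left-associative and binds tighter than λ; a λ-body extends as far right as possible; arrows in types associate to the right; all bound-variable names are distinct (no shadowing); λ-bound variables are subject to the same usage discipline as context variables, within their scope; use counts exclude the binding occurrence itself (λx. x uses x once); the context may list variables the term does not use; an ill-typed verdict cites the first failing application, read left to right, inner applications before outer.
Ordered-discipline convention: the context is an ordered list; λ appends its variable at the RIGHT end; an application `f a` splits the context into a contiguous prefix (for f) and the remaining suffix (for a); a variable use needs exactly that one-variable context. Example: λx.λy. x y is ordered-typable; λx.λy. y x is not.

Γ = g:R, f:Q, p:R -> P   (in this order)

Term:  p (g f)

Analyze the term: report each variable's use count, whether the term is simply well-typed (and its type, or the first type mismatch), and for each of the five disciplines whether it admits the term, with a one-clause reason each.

variable uses: g: 1×; f: 1×; p: 1×
order of uses: p, g, f
typing: ill-typed: can't apply a value of type R
ordered ✗ (fails simple typing)
linear ✗ (a type mismatch blocks all five)
affine ✗ (the type mismatch rejects it)
relevant ✗ (not simply typable)
unrestricted ✗ (fails simple typing)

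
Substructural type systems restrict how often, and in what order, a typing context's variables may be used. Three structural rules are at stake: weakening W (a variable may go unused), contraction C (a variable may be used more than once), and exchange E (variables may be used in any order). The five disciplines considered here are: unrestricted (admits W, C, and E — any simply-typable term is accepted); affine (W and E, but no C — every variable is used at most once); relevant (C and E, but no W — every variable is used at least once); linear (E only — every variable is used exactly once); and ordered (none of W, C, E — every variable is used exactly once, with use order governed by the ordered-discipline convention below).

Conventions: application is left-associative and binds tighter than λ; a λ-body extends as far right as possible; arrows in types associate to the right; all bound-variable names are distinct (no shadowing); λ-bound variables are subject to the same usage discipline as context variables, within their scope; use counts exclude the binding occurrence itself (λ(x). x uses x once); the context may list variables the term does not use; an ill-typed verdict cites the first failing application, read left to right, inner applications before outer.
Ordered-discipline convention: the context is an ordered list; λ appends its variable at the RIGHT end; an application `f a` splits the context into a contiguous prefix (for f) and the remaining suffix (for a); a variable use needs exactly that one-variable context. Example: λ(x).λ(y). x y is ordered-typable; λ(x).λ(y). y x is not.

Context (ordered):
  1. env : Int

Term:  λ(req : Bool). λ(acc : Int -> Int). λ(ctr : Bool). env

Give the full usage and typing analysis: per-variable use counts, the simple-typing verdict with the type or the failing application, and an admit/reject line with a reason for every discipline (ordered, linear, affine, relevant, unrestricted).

usage: env ×1, req (λ-bound) ×0, acc (λ-bound) ×0, ctr (λ-bound) ×0
use order (left to right): env
typing: well-typed — term : Bool -> (Int -> Int) -> Bool -> Int
ordered ✗ (needs weakening: req, acc, ctr unused)
linear ✗ (needs weakening: req, acc, ctr unused)
affine ✓ (at most one use each (env, req, acc, ctr))
relevant ✗ (needs weakening: req, acc, ctr unused)
unrestricted ✓ (well-typed at Bool -> (Int -> Int) -> Bool -> Int; no restrictions here)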